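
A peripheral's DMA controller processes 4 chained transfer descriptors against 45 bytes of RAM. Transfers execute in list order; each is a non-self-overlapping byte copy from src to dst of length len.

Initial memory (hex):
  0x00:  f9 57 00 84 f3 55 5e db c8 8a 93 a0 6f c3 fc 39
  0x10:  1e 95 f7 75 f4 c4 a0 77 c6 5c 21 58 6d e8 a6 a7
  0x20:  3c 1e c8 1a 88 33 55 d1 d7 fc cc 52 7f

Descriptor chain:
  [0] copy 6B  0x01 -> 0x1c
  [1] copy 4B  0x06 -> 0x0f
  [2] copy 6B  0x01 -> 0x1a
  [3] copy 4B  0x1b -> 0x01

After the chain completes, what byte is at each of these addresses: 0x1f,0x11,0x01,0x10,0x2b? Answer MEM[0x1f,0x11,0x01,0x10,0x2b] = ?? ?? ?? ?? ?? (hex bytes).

#0 dst[0x1c+6] := {0x57,0x00,0x84,0xf3,0x55,0x5e}
#1 dst[0x0f+4] := {0x5e,0xdb,0xc8,0x8a}
#2 dst[0x1a+6] := {0x57,0x00,0x84,0xf3,0x55,0x5e}
#3 dst[0x01+4] := {0x00,0x84,0xf3,0x55}
query mem[0x1f]=0x5e, mem[0x11]=0xc8, mem[0x01]=0x00, mem[0x10]=0xdb, mem[0x2b]=0x52

MEM[0x1f,0x11,0x01,0x10,0x2b] = 5e c8 00 db 52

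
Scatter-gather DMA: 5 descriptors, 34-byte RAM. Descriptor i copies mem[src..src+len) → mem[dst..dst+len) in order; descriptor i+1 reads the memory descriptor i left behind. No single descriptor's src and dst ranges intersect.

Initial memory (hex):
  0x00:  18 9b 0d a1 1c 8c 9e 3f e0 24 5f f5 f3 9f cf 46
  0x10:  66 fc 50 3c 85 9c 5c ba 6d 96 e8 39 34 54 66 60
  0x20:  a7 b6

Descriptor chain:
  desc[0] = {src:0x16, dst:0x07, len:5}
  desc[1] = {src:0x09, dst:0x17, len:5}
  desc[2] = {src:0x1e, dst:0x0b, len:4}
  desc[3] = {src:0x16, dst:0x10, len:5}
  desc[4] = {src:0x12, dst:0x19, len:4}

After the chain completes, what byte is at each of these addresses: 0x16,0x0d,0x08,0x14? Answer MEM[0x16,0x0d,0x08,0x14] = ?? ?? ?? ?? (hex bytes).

#0 dst[0x07+5] := {0x5c,0xba,0x6d,0x96,0xe8}
#1 dst[0x17+5] := {0x6d,0x96,0xe8,0xf3,0x9f}
#2 dst[0x0b+4] := {0x66,0x60,0xa7,0xb6}
#3 dst[0x10+5] := {0x5c,0x6d,0x96,0xe8,0xf3}
#4 dst[0x19+4] := {0x96,0xe8,0xf3,0x9c}
query mem[0x16]=0x5c, mem[0x0d]=0xa7, mem[0x08]=0xba, mem[0x14]=0xf3

MEM[0x16,0x0d,0x08,0x14] = 5c a7 ba f3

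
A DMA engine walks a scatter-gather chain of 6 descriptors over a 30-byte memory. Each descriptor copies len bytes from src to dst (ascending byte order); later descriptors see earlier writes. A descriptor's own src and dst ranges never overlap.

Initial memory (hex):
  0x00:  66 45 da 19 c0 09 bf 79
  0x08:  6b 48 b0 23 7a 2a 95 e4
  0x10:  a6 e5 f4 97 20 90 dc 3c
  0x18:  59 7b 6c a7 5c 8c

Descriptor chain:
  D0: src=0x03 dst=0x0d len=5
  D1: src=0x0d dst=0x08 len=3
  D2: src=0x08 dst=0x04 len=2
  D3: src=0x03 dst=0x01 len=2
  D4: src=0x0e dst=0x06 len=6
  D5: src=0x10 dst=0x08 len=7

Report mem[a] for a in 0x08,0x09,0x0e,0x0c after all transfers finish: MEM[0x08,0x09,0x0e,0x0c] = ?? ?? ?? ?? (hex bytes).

MEM[0x08,0x09,0x0e,0x0c] = bf 79 dc 20

D0: mem[0x0d..0x11] <- [19 c0 09 bf 79]
D1: mem[0x08..0x0a] <- [19 c0 09]
D2: mem[0x04..0x05] <- [19 c0]
D3: mem[0x01..0x02] <- [19 19]
D4: mem[0x06..0x0b] <- [c0 09 bf 79 f4 97]
D5: mem[0x08..0x0e] <- [bf 79 f4 97 20 90 dc]
query mem[0x08]=0xbf, mem[0x09]=0x79, mem[0x0e]=0xdc, mem[0x0c]=0x20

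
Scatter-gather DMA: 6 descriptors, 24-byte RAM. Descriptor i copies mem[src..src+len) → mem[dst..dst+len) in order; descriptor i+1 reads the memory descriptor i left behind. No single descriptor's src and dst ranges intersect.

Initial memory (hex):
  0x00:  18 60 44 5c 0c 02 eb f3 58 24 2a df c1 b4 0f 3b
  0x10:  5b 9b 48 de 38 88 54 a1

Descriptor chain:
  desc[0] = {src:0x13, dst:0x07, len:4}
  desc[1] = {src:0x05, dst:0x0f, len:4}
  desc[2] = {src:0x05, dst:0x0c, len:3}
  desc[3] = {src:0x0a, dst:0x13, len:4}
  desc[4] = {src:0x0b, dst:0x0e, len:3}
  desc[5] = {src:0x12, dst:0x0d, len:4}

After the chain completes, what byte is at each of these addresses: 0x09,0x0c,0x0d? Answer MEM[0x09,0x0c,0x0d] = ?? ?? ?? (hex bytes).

MEM[0x09,0x0c,0x0d] = 88 02 38

  after D0: wrote 4B at 0x07 = de388854
  after D1: wrote 4B at 0x0f = 02ebde38
  after D2: wrote 3B at 0x0c = 02ebde
  after D3: wrote 4B at 0x13 = 54df02eb
  after D4: wrote 3B at 0x0e = df02eb
  after D5: wrote 4B at 0x0d = 3854df02
query mem[0x09]=0x88, mem[0x0c]=0x02, mem[0x0d]=0x38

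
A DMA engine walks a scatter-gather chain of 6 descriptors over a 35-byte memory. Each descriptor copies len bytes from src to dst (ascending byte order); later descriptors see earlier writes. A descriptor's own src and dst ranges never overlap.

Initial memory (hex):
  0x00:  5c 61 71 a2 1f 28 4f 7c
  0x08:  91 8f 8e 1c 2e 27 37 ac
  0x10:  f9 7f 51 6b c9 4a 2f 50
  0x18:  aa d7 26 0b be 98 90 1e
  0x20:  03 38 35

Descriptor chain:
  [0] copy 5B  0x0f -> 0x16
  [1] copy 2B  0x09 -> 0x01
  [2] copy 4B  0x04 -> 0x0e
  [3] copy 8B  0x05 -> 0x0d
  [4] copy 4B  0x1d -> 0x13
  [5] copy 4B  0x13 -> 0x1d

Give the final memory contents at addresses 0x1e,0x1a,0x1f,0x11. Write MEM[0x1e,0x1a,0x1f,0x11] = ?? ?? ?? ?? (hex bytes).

MEM[0x1e,0x1a,0x1f,0x11] = 90 6b 1e 8f

[0] 0x0f->0x16 len=5 : ac f9 7f 51 6b
[1] 0x09->0x01 len=2 : 8f 8e
[2] 0x04->0x0e len=4 : 1f 28 4f 7c
[3] 0x05->0x0d len=8 : 28 4f 7c 91 8f 8e 1c 2e
[4] 0x1d->0x13 len=4 : 98 90 1e 03
[5] 0x13->0x1d len=4 : 98 90 1e 03
query mem[0x1e]=0x90, mem[0x1a]=0x6b, mem[0x1f]=0x1e, mem[0x11]=0x8f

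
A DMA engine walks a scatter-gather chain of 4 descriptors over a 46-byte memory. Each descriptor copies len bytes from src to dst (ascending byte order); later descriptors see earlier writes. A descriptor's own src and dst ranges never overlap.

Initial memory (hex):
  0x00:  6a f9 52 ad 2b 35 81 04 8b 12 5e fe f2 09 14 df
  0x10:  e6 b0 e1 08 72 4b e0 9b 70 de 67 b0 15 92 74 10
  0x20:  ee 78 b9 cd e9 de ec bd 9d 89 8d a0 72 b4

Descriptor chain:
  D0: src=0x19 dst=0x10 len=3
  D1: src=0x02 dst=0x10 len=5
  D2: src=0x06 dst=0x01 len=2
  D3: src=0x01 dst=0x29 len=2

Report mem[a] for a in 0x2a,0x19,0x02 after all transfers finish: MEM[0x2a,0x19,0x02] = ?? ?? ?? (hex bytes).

MEM[0x2a,0x19,0x02] = 04 de 04

  after D0: wrote 3B at 0x10 = de67b0
  after D1: wrote 5B at 0x10 = 52ad2b3581
  after D2: wrote 2B at 0x01 = 8104
  after D3: wrote 2B at 0x29 = 8104
query mem[0x2a]=0x04, mem[0x19]=0xde, mem[0x02]=0x04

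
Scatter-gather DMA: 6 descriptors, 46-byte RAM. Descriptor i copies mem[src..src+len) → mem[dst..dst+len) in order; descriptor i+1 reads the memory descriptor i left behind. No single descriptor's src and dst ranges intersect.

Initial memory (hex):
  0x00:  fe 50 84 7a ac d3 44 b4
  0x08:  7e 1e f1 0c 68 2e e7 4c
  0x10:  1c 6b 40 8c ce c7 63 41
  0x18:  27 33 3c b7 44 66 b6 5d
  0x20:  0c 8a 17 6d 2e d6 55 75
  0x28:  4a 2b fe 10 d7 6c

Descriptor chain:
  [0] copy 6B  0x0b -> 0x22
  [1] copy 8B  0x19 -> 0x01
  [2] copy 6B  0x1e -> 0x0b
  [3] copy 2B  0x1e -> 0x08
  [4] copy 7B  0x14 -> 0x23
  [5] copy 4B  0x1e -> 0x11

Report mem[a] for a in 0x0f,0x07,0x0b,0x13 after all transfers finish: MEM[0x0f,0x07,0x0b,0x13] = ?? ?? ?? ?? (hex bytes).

D0: mem[0x22..0x27] <- [0c 68 2e e7 4c 1c]
D1: mem[0x01..0x08] <- [33 3c b7 44 66 b6 5d 0c]
D2: mem[0x0b..0x10] <- [b6 5d 0c 8a 0c 68]
D3: mem[0x08..0x09] <- [b6 5d]
D4: mem[0x23..0x29] <- [ce c7 63 41 27 33 3c]
D5: mem[0x11..0x14] <- [b6 5d 0c 8a]
query mem[0x0f]=0x0c, mem[0x07]=0x5d, mem[0x0b]=0xb6, mem[0x13]=0x0c

MEM[0x0f,0x07,0x0b,0x13] = 0c 5d b6 0c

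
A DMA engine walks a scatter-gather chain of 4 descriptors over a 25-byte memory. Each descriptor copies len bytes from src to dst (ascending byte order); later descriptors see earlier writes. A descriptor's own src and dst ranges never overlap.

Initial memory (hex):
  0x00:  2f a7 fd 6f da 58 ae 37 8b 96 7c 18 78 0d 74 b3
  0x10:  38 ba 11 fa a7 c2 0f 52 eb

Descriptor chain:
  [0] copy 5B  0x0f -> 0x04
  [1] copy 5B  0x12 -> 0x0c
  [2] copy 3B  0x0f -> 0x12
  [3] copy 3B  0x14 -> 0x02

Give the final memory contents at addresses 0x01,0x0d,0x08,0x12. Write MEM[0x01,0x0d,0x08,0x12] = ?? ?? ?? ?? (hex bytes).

  after D0: wrote 5B at 0x04 = b338ba11fa
  after D1: wrote 5B at 0x0c = 11faa7c20f
  after D2: wrote 3B at 0x12 = c20fba
  after D3: wrote 3B at 0x02 = bac20f
query mem[0x01]=0xa7, mem[0x0d]=0xfa, mem[0x08]=0xfa, mem[0x12]=0xc2

MEM[0x01,0x0d,0x08,0x12] = a7 fa fa c2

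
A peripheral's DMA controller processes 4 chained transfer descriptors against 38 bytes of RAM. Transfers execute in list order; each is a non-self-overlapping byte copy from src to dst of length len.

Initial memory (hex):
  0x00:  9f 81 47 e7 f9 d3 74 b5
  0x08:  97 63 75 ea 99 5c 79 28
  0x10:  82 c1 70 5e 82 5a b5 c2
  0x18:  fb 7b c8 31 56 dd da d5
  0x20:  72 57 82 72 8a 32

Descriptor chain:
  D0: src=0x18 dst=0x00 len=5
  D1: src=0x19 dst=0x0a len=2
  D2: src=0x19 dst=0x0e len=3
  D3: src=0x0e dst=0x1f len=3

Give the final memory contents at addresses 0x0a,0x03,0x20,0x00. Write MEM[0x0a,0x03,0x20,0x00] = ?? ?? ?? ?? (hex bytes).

[0] 0x18->0x00 len=5 : fb 7b c8 31 56
[1] 0x19->0x0a len=2 : 7b c8
[2] 0x19->0x0e len=3 : 7b c8 31
[3] 0x0e->0x1f len=3 : 7b c8 31
query mem[0x0a]=0x7b, mem[0x03]=0x31, mem[0x20]=0xc8, mem[0x00]=0xfb

MEM[0x0a,0x03,0x20,0x00] = 7b 31 c8 fb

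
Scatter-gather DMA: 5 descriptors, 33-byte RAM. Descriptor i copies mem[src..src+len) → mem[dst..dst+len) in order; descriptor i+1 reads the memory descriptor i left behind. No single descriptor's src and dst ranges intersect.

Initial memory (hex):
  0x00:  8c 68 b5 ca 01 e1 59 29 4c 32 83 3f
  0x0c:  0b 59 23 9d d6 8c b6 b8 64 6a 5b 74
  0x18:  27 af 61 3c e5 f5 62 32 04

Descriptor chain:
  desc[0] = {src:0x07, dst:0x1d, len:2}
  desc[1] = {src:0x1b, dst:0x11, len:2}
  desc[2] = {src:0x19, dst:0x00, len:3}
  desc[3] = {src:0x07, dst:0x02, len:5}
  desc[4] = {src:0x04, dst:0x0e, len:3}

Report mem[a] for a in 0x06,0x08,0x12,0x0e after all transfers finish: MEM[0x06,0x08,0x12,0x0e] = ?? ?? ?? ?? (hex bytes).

#0 dst[0x1d+2] := {0x29,0x4c}
#1 dst[0x11+2] := {0x3c,0xe5}
#2 dst[0x00+3] := {0xaf,0x61,0x3c}
#3 dst[0x02+5] := {0x29,0x4c,0x32,0x83,0x3f}
#4 dst[0x0e+3] := {0x32,0x83,0x3f}
query mem[0x06]=0x3f, mem[0x08]=0x4c, mem[0x12]=0xe5, mem[0x0e]=0x32

MEM[0x06,0x08,0x12,0x0e] = 3f 4c e5 32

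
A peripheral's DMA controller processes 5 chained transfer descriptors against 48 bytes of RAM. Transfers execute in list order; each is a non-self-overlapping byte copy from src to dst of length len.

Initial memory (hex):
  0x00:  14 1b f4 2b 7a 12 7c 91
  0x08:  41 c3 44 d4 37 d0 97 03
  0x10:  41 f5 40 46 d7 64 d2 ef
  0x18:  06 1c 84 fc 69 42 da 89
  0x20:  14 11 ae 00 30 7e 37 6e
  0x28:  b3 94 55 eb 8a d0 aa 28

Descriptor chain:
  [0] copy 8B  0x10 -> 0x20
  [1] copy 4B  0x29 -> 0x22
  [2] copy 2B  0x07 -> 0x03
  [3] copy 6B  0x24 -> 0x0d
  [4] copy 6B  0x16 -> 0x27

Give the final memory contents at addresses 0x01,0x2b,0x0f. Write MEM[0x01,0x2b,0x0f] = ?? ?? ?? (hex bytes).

MEM[0x01,0x2b,0x0f] = 1b 84 d2

#0 dst[0x20+8] := {0x41,0xf5,0x40,0x46,0xd7,0x64,0xd2,0xef}
#1 dst[0x22+4] := {0x94,0x55,0xeb,0x8a}
#2 dst[0x03+2] := {0x91,0x41}
#3 dst[0x0d+6] := {0xeb,0x8a,0xd2,0xef,0xb3,0x94}
#4 dst[0x27+6] := {0xd2,0xef,0x06,0x1c,0x84,0xfc}
query mem[0x01]=0x1b, mem[0x2b]=0x84, mem[0x0f]=0xd2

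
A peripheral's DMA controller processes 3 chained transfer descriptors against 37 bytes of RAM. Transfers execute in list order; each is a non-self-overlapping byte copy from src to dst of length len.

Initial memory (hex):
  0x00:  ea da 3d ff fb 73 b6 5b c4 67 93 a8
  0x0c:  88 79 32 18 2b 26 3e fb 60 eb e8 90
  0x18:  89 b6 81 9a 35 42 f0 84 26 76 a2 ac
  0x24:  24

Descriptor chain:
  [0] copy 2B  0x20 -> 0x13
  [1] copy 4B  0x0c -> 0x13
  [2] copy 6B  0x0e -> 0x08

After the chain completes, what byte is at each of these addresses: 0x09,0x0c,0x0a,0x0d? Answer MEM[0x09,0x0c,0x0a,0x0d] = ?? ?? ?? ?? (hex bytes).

#0 dst[0x13+2] := {0x26,0x76}
#1 dst[0x13+4] := {0x88,0x79,0x32,0x18}
#2 dst[0x08+6] := {0x32,0x18,0x2b,0x26,0x3e,0x88}
query mem[0x09]=0x18, mem[0x0c]=0x3e, mem[0x0a]=0x2b, mem[0x0d]=0x88

MEM[0x09,0x0c,0x0a,0x0d] = 18 3e 2b 88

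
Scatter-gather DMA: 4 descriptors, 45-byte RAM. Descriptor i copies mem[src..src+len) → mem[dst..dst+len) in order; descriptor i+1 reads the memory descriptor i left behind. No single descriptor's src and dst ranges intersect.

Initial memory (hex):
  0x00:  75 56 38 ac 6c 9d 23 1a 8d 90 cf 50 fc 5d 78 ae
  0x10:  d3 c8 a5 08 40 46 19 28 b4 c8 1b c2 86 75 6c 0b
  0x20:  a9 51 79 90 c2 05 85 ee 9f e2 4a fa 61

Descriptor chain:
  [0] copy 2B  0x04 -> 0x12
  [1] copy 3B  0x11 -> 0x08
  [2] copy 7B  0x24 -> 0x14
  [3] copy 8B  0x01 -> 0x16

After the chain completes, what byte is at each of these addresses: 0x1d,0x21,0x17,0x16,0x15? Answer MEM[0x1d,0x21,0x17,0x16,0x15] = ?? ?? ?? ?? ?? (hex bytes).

MEM[0x1d,0x21,0x17,0x16,0x15] = c8 51 38 56 05

#0 dst[0x12+2] := {0x6c,0x9d}
#1 dst[0x08+3] := {0xc8,0x6c,0x9d}
#2 dst[0x14+7] := {0xc2,0x05,0x85,0xee,0x9f,0xe2,0x4a}
#3 dst[0x16+8] := {0x56,0x38,0xac,0x6c,0x9d,0x23,0x1a,0xc8}
query mem[0x1d]=0xc8, mem[0x21]=0x51, mem[0x17]=0x38, mem[0x16]=0x56, mem[0x15]=0x05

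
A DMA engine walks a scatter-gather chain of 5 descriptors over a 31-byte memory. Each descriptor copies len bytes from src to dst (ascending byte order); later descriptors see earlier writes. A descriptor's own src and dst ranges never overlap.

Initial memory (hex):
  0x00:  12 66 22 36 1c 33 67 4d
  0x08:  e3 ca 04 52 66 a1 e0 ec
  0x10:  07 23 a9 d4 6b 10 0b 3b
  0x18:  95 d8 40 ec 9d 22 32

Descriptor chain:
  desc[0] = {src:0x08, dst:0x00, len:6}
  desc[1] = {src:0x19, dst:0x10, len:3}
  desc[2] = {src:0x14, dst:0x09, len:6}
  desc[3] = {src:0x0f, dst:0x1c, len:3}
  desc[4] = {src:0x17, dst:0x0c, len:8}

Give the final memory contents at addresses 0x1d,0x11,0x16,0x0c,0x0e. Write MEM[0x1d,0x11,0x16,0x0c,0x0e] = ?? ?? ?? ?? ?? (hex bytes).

MEM[0x1d,0x11,0x16,0x0c,0x0e] = d8 ec 0b 3b d8

#0 dst[0x00+6] := {0xe3,0xca,0x04,0x52,0x66,0xa1}
#1 dst[0x10+3] := {0xd8,0x40,0xec}
#2 dst[0x09+6] := {0x6b,0x10,0x0b,0x3b,0x95,0xd8}
#3 dst[0x1c+3] := {0xec,0xd8,0x40}
#4 dst[0x0c+8] := {0x3b,0x95,0xd8,0x40,0xec,0xec,0xd8,0x40}
query mem[0x1d]=0xd8, mem[0x11]=0xec, mem[0x16]=0x0b, mem[0x0c]=0x3b, mem[0x0e]=0xd8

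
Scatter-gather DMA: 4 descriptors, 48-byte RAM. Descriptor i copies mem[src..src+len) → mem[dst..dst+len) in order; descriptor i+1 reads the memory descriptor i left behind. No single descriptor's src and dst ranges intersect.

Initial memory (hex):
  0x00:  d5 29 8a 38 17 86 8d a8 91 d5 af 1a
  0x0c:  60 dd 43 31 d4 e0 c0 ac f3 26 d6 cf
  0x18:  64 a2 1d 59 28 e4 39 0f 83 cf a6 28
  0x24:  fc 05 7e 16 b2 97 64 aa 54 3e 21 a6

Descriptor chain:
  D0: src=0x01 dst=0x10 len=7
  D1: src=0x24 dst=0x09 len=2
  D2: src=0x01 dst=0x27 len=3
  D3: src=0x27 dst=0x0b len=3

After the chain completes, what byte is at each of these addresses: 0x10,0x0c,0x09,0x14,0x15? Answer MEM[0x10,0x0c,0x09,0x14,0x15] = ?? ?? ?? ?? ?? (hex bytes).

MEM[0x10,0x0c,0x09,0x14,0x15] = 29 8a fc 86 8d

  after D0: wrote 7B at 0x10 = 298a3817868da8
  after D1: wrote 2B at 0x09 = fc05
  after D2: wrote 3B at 0x27 = 298a38
  after D3: wrote 3B at 0x0b = 298a38
query mem[0x10]=0x29, mem[0x0c]=0x8a, mem[0x09]=0xfc, mem[0x14]=0x86, mem[0x15]=0x8d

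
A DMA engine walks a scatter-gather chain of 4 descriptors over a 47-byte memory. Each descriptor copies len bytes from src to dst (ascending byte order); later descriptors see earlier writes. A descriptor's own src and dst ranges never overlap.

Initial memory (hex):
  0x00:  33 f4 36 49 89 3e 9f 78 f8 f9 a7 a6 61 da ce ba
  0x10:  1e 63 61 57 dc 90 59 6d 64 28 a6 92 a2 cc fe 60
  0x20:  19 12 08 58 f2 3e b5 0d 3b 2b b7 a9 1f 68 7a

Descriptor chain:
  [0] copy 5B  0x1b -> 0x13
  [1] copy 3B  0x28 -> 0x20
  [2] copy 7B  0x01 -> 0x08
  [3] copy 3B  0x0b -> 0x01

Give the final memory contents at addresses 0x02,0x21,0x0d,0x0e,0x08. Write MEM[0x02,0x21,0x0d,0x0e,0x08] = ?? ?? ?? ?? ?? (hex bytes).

  after D0: wrote 5B at 0x13 = 92a2ccfe60
  after D1: wrote 3B at 0x20 = 3b2bb7
  after D2: wrote 7B at 0x08 = f43649893e9f78
  after D3: wrote 3B at 0x01 = 893e9f
query mem[0x02]=0x3e, mem[0x21]=0x2b, mem[0x0d]=0x9f, mem[0x0e]=0x78, mem[0x08]=0xf4

MEM[0x02,0x21,0x0d,0x0e,0x08] = 3e 2b 9f 78 f4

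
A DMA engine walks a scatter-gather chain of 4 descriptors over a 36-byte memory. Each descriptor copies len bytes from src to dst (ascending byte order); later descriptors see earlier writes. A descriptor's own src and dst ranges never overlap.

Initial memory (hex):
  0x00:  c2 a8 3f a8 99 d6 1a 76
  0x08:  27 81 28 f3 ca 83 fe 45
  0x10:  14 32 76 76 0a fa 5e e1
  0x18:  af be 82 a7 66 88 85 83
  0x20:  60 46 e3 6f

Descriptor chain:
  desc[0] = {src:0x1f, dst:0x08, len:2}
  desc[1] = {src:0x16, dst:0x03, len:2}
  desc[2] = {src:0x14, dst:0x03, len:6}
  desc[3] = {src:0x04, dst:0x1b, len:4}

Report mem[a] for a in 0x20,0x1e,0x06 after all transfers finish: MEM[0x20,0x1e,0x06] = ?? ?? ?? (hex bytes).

MEM[0x20,0x1e,0x06] = 60 af e1

[0] 0x1f->0x08 len=2 : 83 60
[1] 0x16->0x03 len=2 : 5e e1
[2] 0x14->0x03 len=6 : 0a fa 5e e1 af be
[3] 0x04->0x1b len=4 : fa 5e e1 af
query mem[0x20]=0x60, mem[0x1e]=0xaf, mem[0x06]=0xe1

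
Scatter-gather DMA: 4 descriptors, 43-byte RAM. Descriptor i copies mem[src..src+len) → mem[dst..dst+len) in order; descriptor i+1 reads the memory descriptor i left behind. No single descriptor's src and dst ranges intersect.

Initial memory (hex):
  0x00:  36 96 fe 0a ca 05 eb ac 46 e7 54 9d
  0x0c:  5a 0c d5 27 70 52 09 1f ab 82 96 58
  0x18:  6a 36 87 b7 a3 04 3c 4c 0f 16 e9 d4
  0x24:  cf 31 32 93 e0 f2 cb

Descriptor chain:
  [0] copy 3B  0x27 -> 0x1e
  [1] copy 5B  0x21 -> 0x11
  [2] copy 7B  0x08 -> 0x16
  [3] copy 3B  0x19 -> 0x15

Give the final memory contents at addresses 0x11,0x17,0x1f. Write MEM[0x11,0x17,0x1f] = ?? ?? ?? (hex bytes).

#0 dst[0x1e+3] := {0x93,0xe0,0xf2}
#1 dst[0x11+5] := {0x16,0xe9,0xd4,0xcf,0x31}
#2 dst[0x16+7] := {0x46,0xe7,0x54,0x9d,0x5a,0x0c,0xd5}
#3 dst[0x15+3] := {0x9d,0x5a,0x0c}
query mem[0x11]=0x16, mem[0x17]=0x0c, mem[0x1f]=0xe0

MEM[0x11,0x17,0x1f] = 16 0c e0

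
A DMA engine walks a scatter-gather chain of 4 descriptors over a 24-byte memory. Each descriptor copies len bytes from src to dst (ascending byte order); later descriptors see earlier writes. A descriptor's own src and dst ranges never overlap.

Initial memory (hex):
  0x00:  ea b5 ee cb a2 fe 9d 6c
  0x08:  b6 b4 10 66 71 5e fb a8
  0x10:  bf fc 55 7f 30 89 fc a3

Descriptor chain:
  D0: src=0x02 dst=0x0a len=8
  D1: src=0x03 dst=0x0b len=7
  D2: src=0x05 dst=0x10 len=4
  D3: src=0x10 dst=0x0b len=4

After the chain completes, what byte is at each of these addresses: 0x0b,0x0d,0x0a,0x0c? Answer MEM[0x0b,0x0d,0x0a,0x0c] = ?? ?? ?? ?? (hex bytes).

MEM[0x0b,0x0d,0x0a,0x0c] = fe 6c ee 9d

D0: mem[0x0a..0x11] <- [ee cb a2 fe 9d 6c b6 b4]
D1: mem[0x0b..0x11] <- [cb a2 fe 9d 6c b6 b4]
D2: mem[0x10..0x13] <- [fe 9d 6c b6]
D3: mem[0x0b..0x0e] <- [fe 9d 6c b6]
query mem[0x0b]=0xfe, mem[0x0d]=0x6c, mem[0x0a]=0xee, mem[0x0c]=0x9d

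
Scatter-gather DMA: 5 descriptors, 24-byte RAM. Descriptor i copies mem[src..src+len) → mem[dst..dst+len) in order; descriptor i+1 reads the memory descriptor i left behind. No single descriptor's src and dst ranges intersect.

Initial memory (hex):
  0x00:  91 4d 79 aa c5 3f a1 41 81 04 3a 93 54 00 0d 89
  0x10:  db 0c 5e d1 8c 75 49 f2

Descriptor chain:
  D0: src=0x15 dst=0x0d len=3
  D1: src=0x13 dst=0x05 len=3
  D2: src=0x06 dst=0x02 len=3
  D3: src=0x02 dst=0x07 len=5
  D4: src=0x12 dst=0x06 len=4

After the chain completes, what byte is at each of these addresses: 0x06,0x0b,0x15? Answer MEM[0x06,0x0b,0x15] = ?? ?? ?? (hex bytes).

MEM[0x06,0x0b,0x15] = 5e 8c 75

[0] 0x15->0x0d len=3 : 75 49 f2
[1] 0x13->0x05 len=3 : d1 8c 75
[2] 0x06->0x02 len=3 : 8c 75 81
[3] 0x02->0x07 len=5 : 8c 75 81 d1 8c
[4] 0x12->0x06 len=4 : 5e d1 8c 75
query mem[0x06]=0x5e, mem[0x0b]=0x8c, mem[0x15]=0x75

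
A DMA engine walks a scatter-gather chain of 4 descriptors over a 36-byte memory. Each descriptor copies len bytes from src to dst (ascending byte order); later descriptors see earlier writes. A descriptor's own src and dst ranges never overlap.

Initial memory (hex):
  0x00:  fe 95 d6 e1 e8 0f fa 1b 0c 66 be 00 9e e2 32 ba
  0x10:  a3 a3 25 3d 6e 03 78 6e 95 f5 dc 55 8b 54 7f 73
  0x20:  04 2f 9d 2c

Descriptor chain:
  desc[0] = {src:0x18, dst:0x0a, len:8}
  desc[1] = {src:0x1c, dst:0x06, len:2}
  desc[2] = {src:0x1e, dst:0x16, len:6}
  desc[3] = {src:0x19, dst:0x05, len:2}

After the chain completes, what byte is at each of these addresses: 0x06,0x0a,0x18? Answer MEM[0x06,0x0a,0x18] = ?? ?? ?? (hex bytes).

MEM[0x06,0x0a,0x18] = 9d 95 04

[0] 0x18->0x0a len=8 : 95 f5 dc 55 8b 54 7f 73
[1] 0x1c->0x06 len=2 : 8b 54
[2] 0x1e->0x16 len=6 : 7f 73 04 2f 9d 2c
[3] 0x19->0x05 len=2 : 2f 9d
query mem[0x06]=0x9d, mem[0x0a]=0x95, mem[0x18]=0x04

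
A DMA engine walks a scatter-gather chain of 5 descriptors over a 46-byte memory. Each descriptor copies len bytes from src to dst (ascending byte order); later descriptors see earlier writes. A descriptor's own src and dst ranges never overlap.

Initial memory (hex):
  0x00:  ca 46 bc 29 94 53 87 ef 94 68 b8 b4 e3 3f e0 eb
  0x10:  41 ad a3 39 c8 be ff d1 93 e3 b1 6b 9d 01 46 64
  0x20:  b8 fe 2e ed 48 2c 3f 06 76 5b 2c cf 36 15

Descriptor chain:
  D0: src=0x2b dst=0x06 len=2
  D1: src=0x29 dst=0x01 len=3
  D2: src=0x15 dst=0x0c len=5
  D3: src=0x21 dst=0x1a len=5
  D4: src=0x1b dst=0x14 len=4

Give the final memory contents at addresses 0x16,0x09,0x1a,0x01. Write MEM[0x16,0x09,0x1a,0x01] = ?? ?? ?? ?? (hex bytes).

MEM[0x16,0x09,0x1a,0x01] = 48 68 fe 5b

  after D0: wrote 2B at 0x06 = cf36
  after D1: wrote 3B at 0x01 = 5b2ccf
  after D2: wrote 5B at 0x0c = beffd193e3
  after D3: wrote 5B at 0x1a = fe2eed482c
  after D4: wrote 4B at 0x14 = 2eed482c
query mem[0x16]=0x48, mem[0x09]=0x68, mem[0x1a]=0xfe, mem[0x01]=0x5b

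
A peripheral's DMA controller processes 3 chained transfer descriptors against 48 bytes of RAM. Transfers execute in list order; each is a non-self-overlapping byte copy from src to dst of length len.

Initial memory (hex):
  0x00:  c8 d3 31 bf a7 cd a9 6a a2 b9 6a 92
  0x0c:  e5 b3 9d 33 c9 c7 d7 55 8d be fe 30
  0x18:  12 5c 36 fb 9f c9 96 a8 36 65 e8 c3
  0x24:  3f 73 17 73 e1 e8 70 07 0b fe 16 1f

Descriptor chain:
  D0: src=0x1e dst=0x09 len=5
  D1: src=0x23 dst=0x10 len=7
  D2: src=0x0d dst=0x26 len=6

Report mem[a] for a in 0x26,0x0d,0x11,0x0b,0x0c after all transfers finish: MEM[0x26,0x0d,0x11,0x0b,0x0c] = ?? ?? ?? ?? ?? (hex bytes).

[0] 0x1e->0x09 len=5 : 96 a8 36 65 e8
[1] 0x23->0x10 len=7 : c3 3f 73 17 73 e1 e8
[2] 0x0d->0x26 len=6 : e8 9d 33 c3 3f 73
query mem[0x26]=0xe8, mem[0x0d]=0xe8, mem[0x11]=0x3f, mem[0x0b]=0x36, mem[0x0c]=0x65

MEM[0x26,0x0d,0x11,0x0b,0x0c] = e8 e8 3f 36 65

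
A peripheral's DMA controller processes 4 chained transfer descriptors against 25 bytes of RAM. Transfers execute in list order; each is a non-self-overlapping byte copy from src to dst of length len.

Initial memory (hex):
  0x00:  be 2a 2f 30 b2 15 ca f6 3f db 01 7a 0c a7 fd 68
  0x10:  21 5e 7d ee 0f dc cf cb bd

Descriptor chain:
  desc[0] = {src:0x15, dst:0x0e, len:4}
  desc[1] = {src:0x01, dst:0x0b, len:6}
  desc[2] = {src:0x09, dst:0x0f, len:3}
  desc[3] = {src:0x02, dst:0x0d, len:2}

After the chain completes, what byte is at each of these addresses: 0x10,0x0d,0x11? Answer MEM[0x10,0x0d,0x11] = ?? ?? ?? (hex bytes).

#0 dst[0x0e+4] := {0xdc,0xcf,0xcb,0xbd}
#1 dst[0x0b+6] := {0x2a,0x2f,0x30,0xb2,0x15,0xca}
#2 dst[0x0f+3] := {0xdb,0x01,0x2a}
#3 dst[0x0d+2] := {0x2f,0x30}
query mem[0x10]=0x01, mem[0x0d]=0x2f, mem[0x11]=0x2a

MEM[0x10,0x0d,0x11] = 01 2f 2a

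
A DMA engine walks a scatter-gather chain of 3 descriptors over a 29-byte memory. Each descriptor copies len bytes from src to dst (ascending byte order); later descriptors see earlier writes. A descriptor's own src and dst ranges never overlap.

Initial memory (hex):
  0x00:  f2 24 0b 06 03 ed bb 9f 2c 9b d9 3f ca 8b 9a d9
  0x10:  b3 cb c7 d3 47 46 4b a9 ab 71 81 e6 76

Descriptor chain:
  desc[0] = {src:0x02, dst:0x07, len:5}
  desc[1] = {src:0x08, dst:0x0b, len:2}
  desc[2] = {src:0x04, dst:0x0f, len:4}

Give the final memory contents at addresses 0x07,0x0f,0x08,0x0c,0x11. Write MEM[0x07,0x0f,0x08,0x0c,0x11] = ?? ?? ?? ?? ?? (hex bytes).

MEM[0x07,0x0f,0x08,0x0c,0x11] = 0b 03 06 03 bb

D0: mem[0x07..0x0b] <- [0b 06 03 ed bb]
D1: mem[0x0b..0x0c] <- [06 03]
D2: mem[0x0f..0x12] <- [03 ed bb 0b]
query mem[0x07]=0x0b, mem[0x0f]=0x03, mem[0x08]=0x06, mem[0x0c]=0x03, mem[0x11]=0xbb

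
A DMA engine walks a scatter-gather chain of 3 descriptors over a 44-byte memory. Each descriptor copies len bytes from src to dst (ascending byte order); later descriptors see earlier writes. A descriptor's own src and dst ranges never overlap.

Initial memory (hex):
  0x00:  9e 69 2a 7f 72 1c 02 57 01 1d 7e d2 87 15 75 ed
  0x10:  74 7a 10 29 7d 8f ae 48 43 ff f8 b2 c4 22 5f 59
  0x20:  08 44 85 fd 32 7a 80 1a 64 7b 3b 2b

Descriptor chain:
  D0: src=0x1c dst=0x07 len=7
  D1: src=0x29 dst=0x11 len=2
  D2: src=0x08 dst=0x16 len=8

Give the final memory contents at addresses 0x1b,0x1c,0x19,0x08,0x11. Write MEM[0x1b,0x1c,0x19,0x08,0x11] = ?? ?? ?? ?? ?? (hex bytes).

D0: mem[0x07..0x0d] <- [c4 22 5f 59 08 44 85]
D1: mem[0x11..0x12] <- [7b 3b]
D2: mem[0x16..0x1d] <- [22 5f 59 08 44 85 75 ed]
query mem[0x1b]=0x85, mem[0x1c]=0x75, mem[0x19]=0x08, mem[0x08]=0x22, mem[0x11]=0x7b

MEM[0x1b,0x1c,0x19,0x08,0x11] = 85 75 08 22 7b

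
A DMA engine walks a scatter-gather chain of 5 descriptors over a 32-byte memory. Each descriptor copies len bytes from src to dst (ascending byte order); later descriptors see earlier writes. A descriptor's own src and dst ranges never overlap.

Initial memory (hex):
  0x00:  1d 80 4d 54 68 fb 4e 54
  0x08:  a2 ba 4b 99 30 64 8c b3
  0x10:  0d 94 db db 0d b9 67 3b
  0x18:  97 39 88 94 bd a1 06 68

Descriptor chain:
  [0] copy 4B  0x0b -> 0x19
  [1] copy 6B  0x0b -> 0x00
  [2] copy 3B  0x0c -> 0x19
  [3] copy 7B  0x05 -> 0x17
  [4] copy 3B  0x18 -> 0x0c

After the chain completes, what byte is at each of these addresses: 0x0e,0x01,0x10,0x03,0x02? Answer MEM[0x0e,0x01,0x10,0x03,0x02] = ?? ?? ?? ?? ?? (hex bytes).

MEM[0x0e,0x01,0x10,0x03,0x02] = a2 30 0d 8c 64

#0 dst[0x19+4] := {0x99,0x30,0x64,0x8c}
#1 dst[0x00+6] := {0x99,0x30,0x64,0x8c,0xb3,0x0d}
#2 dst[0x19+3] := {0x30,0x64,0x8c}
#3 dst[0x17+7] := {0x0d,0x4e,0x54,0xa2,0xba,0x4b,0x99}
#4 dst[0x0c+3] := {0x4e,0x54,0xa2}
query mem[0x0e]=0xa2, mem[0x01]=0x30, mem[0x10]=0x0d, mem[0x03]=0x8c, mem[0x02]=0x64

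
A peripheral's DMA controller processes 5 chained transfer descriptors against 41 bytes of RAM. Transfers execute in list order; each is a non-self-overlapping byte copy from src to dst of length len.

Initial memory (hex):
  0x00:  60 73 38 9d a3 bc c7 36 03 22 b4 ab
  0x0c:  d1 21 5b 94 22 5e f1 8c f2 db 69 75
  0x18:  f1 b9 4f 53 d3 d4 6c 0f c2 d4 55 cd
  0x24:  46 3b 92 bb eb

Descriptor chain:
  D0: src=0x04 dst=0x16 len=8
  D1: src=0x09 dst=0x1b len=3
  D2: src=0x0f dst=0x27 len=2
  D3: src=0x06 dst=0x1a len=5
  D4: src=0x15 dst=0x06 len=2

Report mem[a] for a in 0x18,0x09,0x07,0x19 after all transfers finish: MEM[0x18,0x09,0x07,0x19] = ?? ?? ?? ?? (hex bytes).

D0: mem[0x16..0x1d] <- [a3 bc c7 36 03 22 b4 ab]
D1: mem[0x1b..0x1d] <- [22 b4 ab]
D2: mem[0x27..0x28] <- [94 22]
D3: mem[0x1a..0x1e] <- [c7 36 03 22 b4]
D4: mem[0x06..0x07] <- [db a3]
query mem[0x18]=0xc7, mem[0x09]=0x22, mem[0x07]=0xa3, mem[0x19]=0x36

MEM[0x18,0x09,0x07,0x19] = c7 22 a3 36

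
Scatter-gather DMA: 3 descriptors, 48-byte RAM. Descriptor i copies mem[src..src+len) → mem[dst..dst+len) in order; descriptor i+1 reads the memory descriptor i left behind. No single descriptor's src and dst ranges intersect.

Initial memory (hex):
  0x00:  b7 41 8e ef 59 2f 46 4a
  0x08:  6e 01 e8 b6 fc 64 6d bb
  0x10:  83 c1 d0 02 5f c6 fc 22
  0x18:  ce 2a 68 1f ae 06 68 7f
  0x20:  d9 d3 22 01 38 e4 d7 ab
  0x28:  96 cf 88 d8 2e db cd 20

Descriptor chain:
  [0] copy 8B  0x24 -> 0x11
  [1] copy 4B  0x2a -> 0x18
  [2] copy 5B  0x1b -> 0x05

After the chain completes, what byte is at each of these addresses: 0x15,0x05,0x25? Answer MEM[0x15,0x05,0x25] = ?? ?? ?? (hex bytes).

MEM[0x15,0x05,0x25] = 96 db e4

[0] 0x24->0x11 len=8 : 38 e4 d7 ab 96 cf 88 d8
[1] 0x2a->0x18 len=4 : 88 d8 2e db
[2] 0x1b->0x05 len=5 : db ae 06 68 7f
query mem[0x15]=0x96, mem[0x05]=0xdb, mem[0x25]=0xe4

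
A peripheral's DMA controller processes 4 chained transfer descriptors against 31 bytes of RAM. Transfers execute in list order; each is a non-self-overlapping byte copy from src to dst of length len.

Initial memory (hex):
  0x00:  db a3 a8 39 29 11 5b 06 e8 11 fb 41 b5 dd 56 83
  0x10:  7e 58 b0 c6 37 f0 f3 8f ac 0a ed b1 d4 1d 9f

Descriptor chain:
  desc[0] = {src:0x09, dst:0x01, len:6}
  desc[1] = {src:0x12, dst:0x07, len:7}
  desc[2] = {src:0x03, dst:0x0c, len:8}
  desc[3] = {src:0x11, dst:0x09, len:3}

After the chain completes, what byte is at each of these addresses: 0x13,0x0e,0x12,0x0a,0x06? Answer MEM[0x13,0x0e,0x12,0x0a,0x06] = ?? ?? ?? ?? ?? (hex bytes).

  after D0: wrote 6B at 0x01 = 11fb41b5dd56
  after D1: wrote 7B at 0x07 = b0c637f0f38fac
  after D2: wrote 8B at 0x0c = 41b5dd56b0c637f0
  after D3: wrote 3B at 0x09 = c637f0
query mem[0x13]=0xf0, mem[0x0e]=0xdd, mem[0x12]=0x37, mem[0x0a]=0x37, mem[0x06]=0x56

MEM[0x13,0x0e,0x12,0x0a,0x06] = f0 dd 37 37 56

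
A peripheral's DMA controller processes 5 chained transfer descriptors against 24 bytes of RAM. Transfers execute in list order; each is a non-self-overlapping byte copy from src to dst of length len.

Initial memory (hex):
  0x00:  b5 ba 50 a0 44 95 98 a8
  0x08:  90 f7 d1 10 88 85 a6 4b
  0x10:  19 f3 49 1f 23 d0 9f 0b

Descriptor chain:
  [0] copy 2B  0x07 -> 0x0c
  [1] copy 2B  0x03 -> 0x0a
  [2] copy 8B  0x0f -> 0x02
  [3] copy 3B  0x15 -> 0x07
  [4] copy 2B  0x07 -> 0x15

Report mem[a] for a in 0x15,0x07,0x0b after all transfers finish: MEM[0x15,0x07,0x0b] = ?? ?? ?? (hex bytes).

MEM[0x15,0x07,0x0b] = d0 d0 44

  after D0: wrote 2B at 0x0c = a890
  after D1: wrote 2B at 0x0a = a044
  after D2: wrote 8B at 0x02 = 4b19f3491f23d09f
  after D3: wrote 3B at 0x07 = d09f0b
  after D4: wrote 2B at 0x15 = d09f
query mem[0x15]=0xd0, mem[0x07]=0xd0, mem[0x0b]=0x44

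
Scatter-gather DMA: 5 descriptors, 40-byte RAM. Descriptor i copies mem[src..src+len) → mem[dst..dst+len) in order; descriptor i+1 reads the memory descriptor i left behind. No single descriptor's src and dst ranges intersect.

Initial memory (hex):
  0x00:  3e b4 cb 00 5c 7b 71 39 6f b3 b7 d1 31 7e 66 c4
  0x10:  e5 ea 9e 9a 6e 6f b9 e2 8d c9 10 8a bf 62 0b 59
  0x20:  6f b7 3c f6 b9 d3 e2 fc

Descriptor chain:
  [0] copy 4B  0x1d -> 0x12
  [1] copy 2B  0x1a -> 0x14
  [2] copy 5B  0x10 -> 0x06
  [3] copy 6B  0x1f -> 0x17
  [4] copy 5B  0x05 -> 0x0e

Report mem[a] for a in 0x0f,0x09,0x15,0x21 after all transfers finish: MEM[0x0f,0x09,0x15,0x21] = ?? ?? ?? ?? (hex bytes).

MEM[0x0f,0x09,0x15,0x21] = e5 0b 8a b7

#0 dst[0x12+4] := {0x62,0x0b,0x59,0x6f}
#1 dst[0x14+2] := {0x10,0x8a}
#2 dst[0x06+5] := {0xe5,0xea,0x62,0x0b,0x10}
#3 dst[0x17+6] := {0x59,0x6f,0xb7,0x3c,0xf6,0xb9}
#4 dst[0x0e+5] := {0x7b,0xe5,0xea,0x62,0x0b}
query mem[0x0f]=0xe5, mem[0x09]=0x0b, mem[0x15]=0x8a, mem[0x21]=0xb7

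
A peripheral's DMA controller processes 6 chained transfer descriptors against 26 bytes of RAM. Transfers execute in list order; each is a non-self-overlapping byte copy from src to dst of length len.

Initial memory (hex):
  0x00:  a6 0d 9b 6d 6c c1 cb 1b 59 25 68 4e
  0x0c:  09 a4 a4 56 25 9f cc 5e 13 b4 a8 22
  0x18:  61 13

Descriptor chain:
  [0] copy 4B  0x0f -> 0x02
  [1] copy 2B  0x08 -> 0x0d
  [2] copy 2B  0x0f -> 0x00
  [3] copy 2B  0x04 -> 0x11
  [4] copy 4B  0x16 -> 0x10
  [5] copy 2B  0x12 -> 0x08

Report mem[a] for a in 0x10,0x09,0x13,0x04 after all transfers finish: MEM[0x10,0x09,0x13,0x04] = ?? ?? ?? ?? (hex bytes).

  after D0: wrote 4B at 0x02 = 56259fcc
  after D1: wrote 2B at 0x0d = 5925
  after D2: wrote 2B at 0x00 = 5625
  after D3: wrote 2B at 0x11 = 9fcc
  after D4: wrote 4B at 0x10 = a8226113
  after D5: wrote 2B at 0x08 = 6113
query mem[0x10]=0xa8, mem[0x09]=0x13, mem[0x13]=0x13, mem[0x04]=0x9f

MEM[0x10,0x09,0x13,0x04] = a8 13 13 9f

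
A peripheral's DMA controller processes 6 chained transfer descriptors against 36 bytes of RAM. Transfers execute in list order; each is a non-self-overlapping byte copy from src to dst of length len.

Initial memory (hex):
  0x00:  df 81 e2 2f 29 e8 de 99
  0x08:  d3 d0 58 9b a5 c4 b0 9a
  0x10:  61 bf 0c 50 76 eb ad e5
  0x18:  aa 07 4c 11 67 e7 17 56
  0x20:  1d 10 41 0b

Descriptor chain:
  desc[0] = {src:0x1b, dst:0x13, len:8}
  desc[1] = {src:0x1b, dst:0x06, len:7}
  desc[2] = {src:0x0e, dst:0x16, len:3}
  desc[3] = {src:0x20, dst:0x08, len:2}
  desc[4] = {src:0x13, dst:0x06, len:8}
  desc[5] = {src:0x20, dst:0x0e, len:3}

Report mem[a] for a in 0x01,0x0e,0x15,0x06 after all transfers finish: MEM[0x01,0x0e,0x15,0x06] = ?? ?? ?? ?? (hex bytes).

[0] 0x1b->0x13 len=8 : 11 67 e7 17 56 1d 10 41
[1] 0x1b->0x06 len=7 : 11 67 e7 17 56 1d 10
[2] 0x0e->0x16 len=3 : b0 9a 61
[3] 0x20->0x08 len=2 : 1d 10
[4] 0x13->0x06 len=8 : 11 67 e7 b0 9a 61 10 41
[5] 0x20->0x0e len=3 : 1d 10 41
query mem[0x01]=0x81, mem[0x0e]=0x1d, mem[0x15]=0xe7, mem[0x06]=0x11

MEM[0x01,0x0e,0x15,0x06] = 81 1d e7 11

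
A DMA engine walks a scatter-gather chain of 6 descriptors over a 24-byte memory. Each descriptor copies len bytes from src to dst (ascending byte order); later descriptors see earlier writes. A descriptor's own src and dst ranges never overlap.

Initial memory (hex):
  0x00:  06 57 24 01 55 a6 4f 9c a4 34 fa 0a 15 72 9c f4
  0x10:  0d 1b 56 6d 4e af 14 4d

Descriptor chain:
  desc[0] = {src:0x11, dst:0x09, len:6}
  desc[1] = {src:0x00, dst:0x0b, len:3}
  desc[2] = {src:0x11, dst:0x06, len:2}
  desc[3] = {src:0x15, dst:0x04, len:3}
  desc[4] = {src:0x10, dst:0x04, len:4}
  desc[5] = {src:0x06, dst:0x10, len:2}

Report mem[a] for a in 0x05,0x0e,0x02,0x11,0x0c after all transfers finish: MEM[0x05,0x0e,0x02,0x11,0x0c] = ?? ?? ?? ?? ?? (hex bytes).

MEM[0x05,0x0e,0x02,0x11,0x0c] = 1b 14 24 6d 57

[0] 0x11->0x09 len=6 : 1b 56 6d 4e af 14
[1] 0x00->0x0b len=3 : 06 57 24
[2] 0x11->0x06 len=2 : 1b 56
[3] 0x15->0x04 len=3 : af 14 4d
[4] 0x10->0x04 len=4 : 0d 1b 56 6d
[5] 0x06->0x10 len=2 : 56 6d
query mem[0x05]=0x1b, mem[0x0e]=0x14, mem[0x02]=0x24, mem[0x11]=0x6d, mem[0x0c]=0x57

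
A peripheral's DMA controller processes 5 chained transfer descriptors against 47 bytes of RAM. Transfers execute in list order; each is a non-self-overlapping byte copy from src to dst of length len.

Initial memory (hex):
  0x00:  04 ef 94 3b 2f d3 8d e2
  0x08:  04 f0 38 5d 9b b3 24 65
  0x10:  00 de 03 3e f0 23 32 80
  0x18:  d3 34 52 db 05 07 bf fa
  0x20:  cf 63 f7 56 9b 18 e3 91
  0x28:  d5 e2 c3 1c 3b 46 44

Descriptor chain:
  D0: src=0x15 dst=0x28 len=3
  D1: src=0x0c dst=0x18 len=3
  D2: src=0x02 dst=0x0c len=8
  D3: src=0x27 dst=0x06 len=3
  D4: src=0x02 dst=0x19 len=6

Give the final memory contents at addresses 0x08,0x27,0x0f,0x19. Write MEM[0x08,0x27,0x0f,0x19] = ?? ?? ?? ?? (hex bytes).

#0 dst[0x28+3] := {0x23,0x32,0x80}
#1 dst[0x18+3] := {0x9b,0xb3,0x24}
#2 dst[0x0c+8] := {0x94,0x3b,0x2f,0xd3,0x8d,0xe2,0x04,0xf0}
#3 dst[0x06+3] := {0x91,0x23,0x32}
#4 dst[0x19+6] := {0x94,0x3b,0x2f,0xd3,0x91,0x23}
query mem[0x08]=0x32, mem[0x27]=0x91, mem[0x0f]=0xd3, mem[0x19]=0x94

MEM[0x08,0x27,0x0f,0x19] = 32 91 d3 94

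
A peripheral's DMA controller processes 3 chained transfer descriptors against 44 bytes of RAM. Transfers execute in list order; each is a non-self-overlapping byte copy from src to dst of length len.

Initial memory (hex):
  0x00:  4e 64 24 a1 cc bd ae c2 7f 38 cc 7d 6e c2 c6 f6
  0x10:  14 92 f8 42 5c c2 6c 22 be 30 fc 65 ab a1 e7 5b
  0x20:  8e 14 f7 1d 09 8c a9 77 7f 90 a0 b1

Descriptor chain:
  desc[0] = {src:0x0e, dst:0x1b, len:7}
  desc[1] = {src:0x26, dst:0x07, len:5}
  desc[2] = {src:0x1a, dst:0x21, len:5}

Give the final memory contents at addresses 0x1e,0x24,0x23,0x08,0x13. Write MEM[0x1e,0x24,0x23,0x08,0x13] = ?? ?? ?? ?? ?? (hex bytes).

MEM[0x1e,0x24,0x23,0x08,0x13] = 92 14 f6 77 42

[0] 0x0e->0x1b len=7 : c6 f6 14 92 f8 42 5c
[1] 0x26->0x07 len=5 : a9 77 7f 90 a0
[2] 0x1a->0x21 len=5 : fc c6 f6 14 92
query mem[0x1e]=0x92, mem[0x24]=0x14, mem[0x23]=0xf6, mem[0x08]=0x77, mem[0x13]=0x42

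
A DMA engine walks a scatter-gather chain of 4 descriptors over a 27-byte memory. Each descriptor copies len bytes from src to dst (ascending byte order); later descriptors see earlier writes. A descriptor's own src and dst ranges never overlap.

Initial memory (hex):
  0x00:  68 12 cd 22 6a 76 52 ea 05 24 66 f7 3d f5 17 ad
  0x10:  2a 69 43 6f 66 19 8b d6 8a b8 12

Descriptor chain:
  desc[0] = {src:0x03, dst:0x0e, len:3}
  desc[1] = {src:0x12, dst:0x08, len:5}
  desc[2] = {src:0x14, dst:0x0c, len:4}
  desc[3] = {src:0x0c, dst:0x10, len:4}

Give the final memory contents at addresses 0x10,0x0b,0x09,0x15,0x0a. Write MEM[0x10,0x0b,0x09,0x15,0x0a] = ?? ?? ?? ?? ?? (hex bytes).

MEM[0x10,0x0b,0x09,0x15,0x0a] = 66 19 6f 19 66

[0] 0x03->0x0e len=3 : 22 6a 76
[1] 0x12->0x08 len=5 : 43 6f 66 19 8b
[2] 0x14->0x0c len=4 : 66 19 8b d6
[3] 0x0c->0x10 len=4 : 66 19 8b d6
query mem[0x10]=0x66, mem[0x0b]=0x19, mem[0x09]=0x6f, mem[0x15]=0x19, mem[0x0a]=0x66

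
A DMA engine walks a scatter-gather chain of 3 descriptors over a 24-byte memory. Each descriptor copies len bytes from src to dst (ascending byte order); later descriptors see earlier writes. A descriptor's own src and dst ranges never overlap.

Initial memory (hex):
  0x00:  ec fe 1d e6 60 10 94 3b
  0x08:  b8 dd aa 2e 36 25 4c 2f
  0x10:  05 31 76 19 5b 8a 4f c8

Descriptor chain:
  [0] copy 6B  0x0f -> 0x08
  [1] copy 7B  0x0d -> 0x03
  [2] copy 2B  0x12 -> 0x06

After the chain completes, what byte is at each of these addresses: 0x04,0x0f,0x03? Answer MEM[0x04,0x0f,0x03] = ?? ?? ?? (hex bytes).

#0 dst[0x08+6] := {0x2f,0x05,0x31,0x76,0x19,0x5b}
#1 dst[0x03+7] := {0x5b,0x4c,0x2f,0x05,0x31,0x76,0x19}
#2 dst[0x06+2] := {0x76,0x19}
query mem[0x04]=0x4c, mem[0x0f]=0x2f, mem[0x03]=0x5b

MEM[0x04,0x0f,0x03] = 4c 2f 5b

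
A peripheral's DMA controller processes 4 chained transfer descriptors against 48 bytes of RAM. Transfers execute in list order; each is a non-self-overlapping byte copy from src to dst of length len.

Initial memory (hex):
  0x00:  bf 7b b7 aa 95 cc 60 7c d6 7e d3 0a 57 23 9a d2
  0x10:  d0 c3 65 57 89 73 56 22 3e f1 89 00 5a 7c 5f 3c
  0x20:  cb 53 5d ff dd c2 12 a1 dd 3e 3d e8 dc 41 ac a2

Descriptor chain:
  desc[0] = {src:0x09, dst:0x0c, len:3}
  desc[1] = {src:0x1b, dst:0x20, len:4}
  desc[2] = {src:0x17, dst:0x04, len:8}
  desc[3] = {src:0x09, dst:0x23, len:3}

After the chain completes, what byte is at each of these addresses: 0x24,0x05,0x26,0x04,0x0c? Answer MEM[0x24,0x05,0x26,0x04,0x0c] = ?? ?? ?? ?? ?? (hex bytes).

MEM[0x24,0x05,0x26,0x04,0x0c] = 7c 3e 12 22 7e

D0: mem[0x0c..0x0e] <- [7e d3 0a]
D1: mem[0x20..0x23] <- [00 5a 7c 5f]
D2: mem[0x04..0x0b] <- [22 3e f1 89 00 5a 7c 5f]
D3: mem[0x23..0x25] <- [5a 7c 5f]
query mem[0x24]=0x7c, mem[0x05]=0x3e, mem[0x26]=0x12, mem[0x04]=0x22, mem[0x0c]=0x7e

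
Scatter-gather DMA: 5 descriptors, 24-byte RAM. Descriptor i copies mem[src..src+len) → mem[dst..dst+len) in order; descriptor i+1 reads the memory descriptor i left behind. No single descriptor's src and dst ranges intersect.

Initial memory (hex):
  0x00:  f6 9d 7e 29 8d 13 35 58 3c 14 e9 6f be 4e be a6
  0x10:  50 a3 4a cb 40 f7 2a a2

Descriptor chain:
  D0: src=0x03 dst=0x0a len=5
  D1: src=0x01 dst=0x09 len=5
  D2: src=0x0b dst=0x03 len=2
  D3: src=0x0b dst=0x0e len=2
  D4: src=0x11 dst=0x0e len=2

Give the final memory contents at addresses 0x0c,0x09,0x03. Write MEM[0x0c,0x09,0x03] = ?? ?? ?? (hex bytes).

#0 dst[0x0a+5] := {0x29,0x8d,0x13,0x35,0x58}
#1 dst[0x09+5] := {0x9d,0x7e,0x29,0x8d,0x13}
#2 dst[0x03+2] := {0x29,0x8d}
#3 dst[0x0e+2] := {0x29,0x8d}
#4 dst[0x0e+2] := {0xa3,0x4a}
query mem[0x0c]=0x8d, mem[0x09]=0x9d, mem[0x03]=0x29

MEM[0x0c,0x09,0x03] = 8d 9d 29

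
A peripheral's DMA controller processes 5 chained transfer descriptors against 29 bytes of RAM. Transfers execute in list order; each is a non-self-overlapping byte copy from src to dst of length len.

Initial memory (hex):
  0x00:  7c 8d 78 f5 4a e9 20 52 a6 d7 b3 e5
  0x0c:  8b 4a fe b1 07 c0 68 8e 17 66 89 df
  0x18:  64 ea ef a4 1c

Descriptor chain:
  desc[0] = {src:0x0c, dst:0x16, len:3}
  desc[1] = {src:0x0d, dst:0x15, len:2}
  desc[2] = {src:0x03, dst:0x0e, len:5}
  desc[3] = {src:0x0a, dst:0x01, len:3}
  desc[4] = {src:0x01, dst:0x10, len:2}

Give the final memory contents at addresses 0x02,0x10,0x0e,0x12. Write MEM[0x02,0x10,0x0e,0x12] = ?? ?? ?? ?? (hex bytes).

#0 dst[0x16+3] := {0x8b,0x4a,0xfe}
#1 dst[0x15+2] := {0x4a,0xfe}
#2 dst[0x0e+5] := {0xf5,0x4a,0xe9,0x20,0x52}
#3 dst[0x01+3] := {0xb3,0xe5,0x8b}
#4 dst[0x10+2] := {0xb3,0xe5}
query mem[0x02]=0xe5, mem[0x10]=0xb3, mem[0x0e]=0xf5, mem[0x12]=0x52

MEM[0x02,0x10,0x0e,0x12] = e5 b3 f5 52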